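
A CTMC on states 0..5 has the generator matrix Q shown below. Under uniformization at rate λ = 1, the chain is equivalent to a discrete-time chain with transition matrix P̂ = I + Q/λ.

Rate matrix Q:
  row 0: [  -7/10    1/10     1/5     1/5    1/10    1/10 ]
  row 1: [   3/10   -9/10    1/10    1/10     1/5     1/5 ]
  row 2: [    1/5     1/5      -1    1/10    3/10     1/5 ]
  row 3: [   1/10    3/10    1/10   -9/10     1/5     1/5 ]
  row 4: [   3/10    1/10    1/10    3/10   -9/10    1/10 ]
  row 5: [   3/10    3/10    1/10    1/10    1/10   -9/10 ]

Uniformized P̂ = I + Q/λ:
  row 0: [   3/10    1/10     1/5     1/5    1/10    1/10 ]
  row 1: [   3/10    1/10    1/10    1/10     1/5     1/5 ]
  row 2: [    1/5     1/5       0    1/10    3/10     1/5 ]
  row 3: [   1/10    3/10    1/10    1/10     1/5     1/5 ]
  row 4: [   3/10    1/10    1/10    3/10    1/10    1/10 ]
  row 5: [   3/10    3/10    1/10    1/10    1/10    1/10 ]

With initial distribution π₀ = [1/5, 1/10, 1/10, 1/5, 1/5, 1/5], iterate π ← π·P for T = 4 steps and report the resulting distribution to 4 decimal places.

t=0: π = [0.2000, 0.1000, 0.1000, 0.2000, 0.2000, 0.2000]
t=1: π = [0.2500, 0.1900, 0.1100, 0.1600, 0.1500, 0.1400]
t=2: π = [0.2570, 0.1710, 0.1140, 0.1550, 0.1570, 0.1460]
t=3: π = [0.2576, 0.1716, 0.1143, 0.1571, 0.1554, 0.1440]
t=4: π = [0.2572, 0.1717, 0.1143, 0.1568, 0.1557, 0.1443]

π = [0.2572, 0.1717, 0.1143, 0.1568, 0.1557, 0.1443]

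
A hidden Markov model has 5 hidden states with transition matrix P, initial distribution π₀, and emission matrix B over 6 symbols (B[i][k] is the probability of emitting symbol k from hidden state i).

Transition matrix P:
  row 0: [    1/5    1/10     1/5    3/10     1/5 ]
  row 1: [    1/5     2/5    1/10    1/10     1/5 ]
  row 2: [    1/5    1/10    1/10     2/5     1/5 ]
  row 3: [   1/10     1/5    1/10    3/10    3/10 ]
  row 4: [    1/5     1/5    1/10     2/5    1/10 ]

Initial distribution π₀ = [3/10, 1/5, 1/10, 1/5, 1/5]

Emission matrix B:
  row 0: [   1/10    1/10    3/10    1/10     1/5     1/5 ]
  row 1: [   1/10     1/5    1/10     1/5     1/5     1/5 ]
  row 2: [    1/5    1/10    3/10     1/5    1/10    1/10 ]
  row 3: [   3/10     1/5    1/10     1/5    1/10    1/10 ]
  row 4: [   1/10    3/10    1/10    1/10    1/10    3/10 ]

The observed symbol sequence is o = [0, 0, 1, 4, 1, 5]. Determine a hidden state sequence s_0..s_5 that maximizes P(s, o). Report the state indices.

t=0: δ = [3.000e-02, 2.000e-02, 2.000e-02, 6.000e-02, 2.000e-02]  (obs o_0=0)
t=1: δ = [6.000e-04, 1.200e-03, 1.200e-03, 5.400e-03, 1.800e-03]  ψ = [0, 3, 0, 3, 3]  (obs o_1=0)
t=2: δ = [5.400e-05, 2.160e-04, 5.400e-05, 3.240e-04, 4.860e-04]  ψ = [3, 3, 3, 3, 3]  (obs o_2=1)
t=3: δ = [1.944e-05, 1.944e-05, 4.860e-06, 1.944e-05, 9.720e-06]  ψ = [4, 4, 4, 4, 3]  (obs o_3=4)
t=4: δ = [3.888e-07, 1.555e-06, 3.888e-07, 1.166e-06, 1.750e-06]  ψ = [0, 1, 0, 0, 3]  (obs o_4=1)
t=5: δ = [6.998e-08, 1.244e-07, 1.750e-08, 6.998e-08, 1.050e-07]  ψ = [4, 1, 4, 4, 3]  (obs o_5=5)
backtrack: best end state = 1; path = [3, 3, 4, 1, 1, 1]

path = [3, 3, 4, 1, 1, 1]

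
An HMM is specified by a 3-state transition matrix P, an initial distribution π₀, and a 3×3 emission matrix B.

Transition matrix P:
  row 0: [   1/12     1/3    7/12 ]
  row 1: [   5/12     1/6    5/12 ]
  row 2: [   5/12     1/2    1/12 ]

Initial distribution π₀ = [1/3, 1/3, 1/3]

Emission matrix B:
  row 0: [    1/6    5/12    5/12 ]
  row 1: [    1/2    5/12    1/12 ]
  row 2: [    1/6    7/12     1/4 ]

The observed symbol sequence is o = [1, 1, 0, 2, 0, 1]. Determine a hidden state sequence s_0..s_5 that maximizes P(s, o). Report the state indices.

path = [0, 2, 1, 0, 1, 2]

t=0: δ = [1.389e-01, 1.389e-01, 1.944e-01]  (obs o_0=1)
t=1: δ = [3.376e-02, 4.051e-02, 4.726e-02]  ψ = [2, 2, 0]  (obs o_1=1)
t=2: δ = [3.282e-03, 1.182e-02, 3.282e-03]  ψ = [2, 2, 0]  (obs o_2=0)
t=3: δ = [2.051e-03, 1.641e-04, 1.231e-03]  ψ = [1, 1, 1]  (obs o_3=2)
t=4: δ = [8.547e-05, 3.419e-04, 1.994e-04]  ψ = [2, 0, 0]  (obs o_4=0)
t=5: δ = [5.935e-05, 4.155e-05, 8.309e-05]  ψ = [1, 2, 1]  (obs o_5=1)
backtrack: best end state = 2; path = [0, 2, 1, 0, 1, 2]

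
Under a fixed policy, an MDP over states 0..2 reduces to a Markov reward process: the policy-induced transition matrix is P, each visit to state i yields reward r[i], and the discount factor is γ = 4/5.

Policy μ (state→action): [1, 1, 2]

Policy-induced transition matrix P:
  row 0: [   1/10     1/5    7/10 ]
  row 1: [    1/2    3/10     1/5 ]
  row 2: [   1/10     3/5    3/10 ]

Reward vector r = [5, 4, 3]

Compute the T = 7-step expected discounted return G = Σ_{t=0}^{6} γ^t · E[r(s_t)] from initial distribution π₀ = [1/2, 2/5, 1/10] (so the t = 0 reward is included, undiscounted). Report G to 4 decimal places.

t=0: π = [0.5000, 0.4000, 0.1000], E[r] = 4.4000, γ^t·E[r] = 4.400000, running G = 4.400000
t=1: π = [0.2600, 0.2800, 0.4600], E[r] = 3.8000, γ^t·E[r] = 3.040000, running G = 7.440000
t=2: π = [0.2120, 0.4120, 0.3760], E[r] = 3.8360, γ^t·E[r] = 2.455040, running G = 9.895040
t=3: π = [0.2648, 0.3916, 0.3436], E[r] = 3.9212, γ^t·E[r] = 2.007654, running G = 11.902694
t=4: π = [0.2566, 0.3766, 0.3668], E[r] = 3.8899, γ^t·E[r] = 1.593295, running G = 13.495989
t=5: π = [0.2506, 0.3844, 0.3650], E[r] = 3.8856, γ^t·E[r] = 1.273248, running G = 14.769237
t=6: π = [0.2537, 0.3844, 0.3618], E[r] = 3.8919, γ^t·E[r] = 1.020245, running G = 15.789482

G = 15.7895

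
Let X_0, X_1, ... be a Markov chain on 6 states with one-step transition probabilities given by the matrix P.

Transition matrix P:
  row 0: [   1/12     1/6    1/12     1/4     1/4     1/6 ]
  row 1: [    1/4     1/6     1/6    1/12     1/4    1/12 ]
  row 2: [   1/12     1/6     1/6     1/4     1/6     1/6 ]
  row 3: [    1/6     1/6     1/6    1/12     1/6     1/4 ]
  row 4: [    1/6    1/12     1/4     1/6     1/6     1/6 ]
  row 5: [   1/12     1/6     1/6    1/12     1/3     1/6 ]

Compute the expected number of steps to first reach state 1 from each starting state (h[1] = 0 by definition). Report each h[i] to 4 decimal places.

h = [6.7373, 0.0000, 6.6906, 6.7005, 7.2512, 6.7824]

First-step conditioning: h[1] = 0; for i ≠ 1, h[i] = 1 + Σ_k P[i][k]·h[k].
  h[0] = 1 + 1/12·h[0] + 1/12·h[2] + 1/4·h[3] + 1/4·h[4] + 1/6·h[5]
  h[2] = 1 + 1/12·h[0] + 1/6·h[2] + 1/4·h[3] + 1/6·h[4] + 1/6·h[5]
  h[3] = 1 + 1/6·h[0] + 1/6·h[2] + 1/12·h[3] + 1/6·h[4] + 1/4·h[5]
  h[4] = 1 + 1/6·h[0] + 1/4·h[2] + 1/6·h[3] + 1/6·h[4] + 1/6·h[5]
  h[5] = 1 + 1/12·h[0] + 1/6·h[2] + 1/12·h[3] + 1/3·h[4] + 1/6·h[5]
Solving the 5×5 linear system over states ≠ 1 gives exactly h = [147096/21833, 0, 20868/3119, 146292/21833, 158316/21833, 148080/21833] (h[1] = 0 is the target).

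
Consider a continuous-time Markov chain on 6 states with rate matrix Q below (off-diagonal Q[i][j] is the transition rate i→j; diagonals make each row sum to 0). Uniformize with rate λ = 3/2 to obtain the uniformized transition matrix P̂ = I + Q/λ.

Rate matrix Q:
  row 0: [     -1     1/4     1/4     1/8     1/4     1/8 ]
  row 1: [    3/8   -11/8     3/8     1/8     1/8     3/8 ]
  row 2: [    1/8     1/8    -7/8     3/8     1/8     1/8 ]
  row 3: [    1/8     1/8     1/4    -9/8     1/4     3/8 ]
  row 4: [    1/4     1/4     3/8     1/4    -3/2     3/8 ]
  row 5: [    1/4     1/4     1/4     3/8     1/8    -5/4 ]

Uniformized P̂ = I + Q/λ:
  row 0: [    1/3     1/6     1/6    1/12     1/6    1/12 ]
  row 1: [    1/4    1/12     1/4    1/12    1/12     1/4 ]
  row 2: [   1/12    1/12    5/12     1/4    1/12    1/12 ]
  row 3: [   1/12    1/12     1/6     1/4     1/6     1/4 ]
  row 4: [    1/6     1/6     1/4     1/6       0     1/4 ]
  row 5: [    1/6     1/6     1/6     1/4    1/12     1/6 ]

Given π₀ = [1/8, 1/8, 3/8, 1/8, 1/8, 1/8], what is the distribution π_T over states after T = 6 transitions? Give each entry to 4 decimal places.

t=0: π = [0.1250, 0.1250, 0.3750, 0.1250, 0.1250, 0.1250]
t=1: π = [0.1563, 0.1146, 0.2813, 0.1979, 0.0938, 0.1563]
t=2: π = [0.1623, 0.1172, 0.2543, 0.1970, 0.1050, 0.1641]
t=3: π = [0.1659, 0.1193, 0.2488, 0.1947, 0.1045, 0.1669]
t=4: π = [0.1673, 0.1198, 0.2475, 0.1938, 0.1047, 0.1670]
t=5: π = [0.1678, 0.1199, 0.2472, 0.1934, 0.1047, 0.1669]
t=6: π = [0.1679, 0.1200, 0.2472, 0.1933, 0.1047, 0.1669]

π = [0.1679, 0.1200, 0.2472, 0.1933, 0.1047, 0.1669]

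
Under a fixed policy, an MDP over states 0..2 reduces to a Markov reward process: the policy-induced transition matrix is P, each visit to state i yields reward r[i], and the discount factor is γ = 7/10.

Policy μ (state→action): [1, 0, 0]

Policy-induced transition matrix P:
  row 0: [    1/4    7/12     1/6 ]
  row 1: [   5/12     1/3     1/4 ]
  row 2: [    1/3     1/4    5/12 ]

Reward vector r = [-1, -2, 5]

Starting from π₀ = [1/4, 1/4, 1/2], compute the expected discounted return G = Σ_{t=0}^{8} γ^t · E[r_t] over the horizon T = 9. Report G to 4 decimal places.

t=0: π = [0.2500, 0.2500, 0.5000], E[r] = 1.7500, γ^t·E[r] = 1.750000, running G = 1.750000
t=1: π = [0.3333, 0.3542, 0.3125], E[r] = 0.5208, γ^t·E[r] = 0.364583, running G = 2.114583
t=2: π = [0.3351, 0.3906, 0.2743], E[r] = 0.2552, γ^t·E[r] = 0.125052, running G = 2.239635
t=3: π = [0.3380, 0.3942, 0.2678], E[r] = 0.2125, γ^t·E[r] = 0.072897, running G = 2.312533
t=4: π = [0.3380, 0.3955, 0.2665], E[r] = 0.2033, γ^t·E[r] = 0.048814, running G = 2.361347
t=5: π = [0.3381, 0.3956, 0.2662], E[r] = 0.2018, γ^t·E[r] = 0.033921, running G = 2.395267
t=6: π = [0.3381, 0.3957, 0.2662], E[r] = 0.2015, γ^t·E[r] = 0.023707, running G = 2.418974
t=7: π = [0.3381, 0.3957, 0.2662], E[r] = 0.2015, γ^t·E[r] = 0.016590, running G = 2.435564
t=8: π = [0.3381, 0.3957, 0.2662], E[r] = 0.2014, γ^t·E[r] = 0.011613, running G = 2.447177

G = 2.4472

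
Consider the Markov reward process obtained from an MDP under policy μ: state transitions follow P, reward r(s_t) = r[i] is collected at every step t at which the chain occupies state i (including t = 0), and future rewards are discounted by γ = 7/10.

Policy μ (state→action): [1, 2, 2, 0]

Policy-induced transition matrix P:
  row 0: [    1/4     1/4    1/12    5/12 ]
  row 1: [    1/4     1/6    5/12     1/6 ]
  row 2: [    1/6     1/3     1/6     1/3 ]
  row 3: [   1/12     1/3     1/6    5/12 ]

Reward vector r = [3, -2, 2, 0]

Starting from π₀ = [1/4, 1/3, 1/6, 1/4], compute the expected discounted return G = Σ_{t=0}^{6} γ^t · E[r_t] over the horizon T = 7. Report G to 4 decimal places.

G = 1.3576

t=0: π = [0.2500, 0.3333, 0.1667, 0.2500], E[r] = 0.4167, γ^t·E[r] = 0.416667, running G = 0.416667
t=1: π = [0.1944, 0.2569, 0.2292, 0.3194], E[r] = 0.5278, γ^t·E[r] = 0.369444, running G = 0.786111
t=2: π = [0.1777, 0.2743, 0.2147, 0.3333], E[r] = 0.4138, γ^t·E[r] = 0.202749, running G = 0.988860
t=3: π = [0.1766, 0.2728, 0.2204, 0.3302], E[r] = 0.4249, γ^t·E[r] = 0.145745, running G = 1.134605
t=4: π = [0.1766, 0.2732, 0.2202, 0.3301], E[r] = 0.4238, γ^t·E[r] = 0.101754, running G = 1.236360
t=5: π = [0.1766, 0.2731, 0.2202, 0.3300], E[r] = 0.4242, γ^t·E[r] = 0.071297, running G = 1.307656
t=6: π = [0.1766, 0.2731, 0.2202, 0.3300], E[r] = 0.4242, γ^t·E[r] = 0.049903, running G = 1.357559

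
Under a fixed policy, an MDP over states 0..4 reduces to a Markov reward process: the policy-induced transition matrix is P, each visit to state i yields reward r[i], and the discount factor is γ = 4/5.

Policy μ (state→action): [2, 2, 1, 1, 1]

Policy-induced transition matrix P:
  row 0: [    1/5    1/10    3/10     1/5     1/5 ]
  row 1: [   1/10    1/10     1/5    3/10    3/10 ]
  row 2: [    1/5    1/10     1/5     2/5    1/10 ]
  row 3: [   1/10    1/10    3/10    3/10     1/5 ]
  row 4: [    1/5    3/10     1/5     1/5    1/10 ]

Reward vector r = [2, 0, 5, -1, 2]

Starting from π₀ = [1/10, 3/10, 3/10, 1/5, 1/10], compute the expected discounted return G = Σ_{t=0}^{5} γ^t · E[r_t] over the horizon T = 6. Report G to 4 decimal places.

G = 5.9242

t=0: π = [0.1000, 0.3000, 0.3000, 0.2000, 0.1000], E[r] = 1.7000, γ^t·E[r] = 1.700000, running G = 1.700000
t=1: π = [0.1500, 0.1200, 0.2300, 0.3100, 0.1900], E[r] = 1.5200, γ^t·E[r] = 1.216000, running G = 2.916000
t=2: π = [0.1570, 0.1380, 0.2460, 0.2890, 0.1700], E[r] = 1.5950, γ^t·E[r] = 1.020800, running G = 3.936800
t=3: π = [0.1573, 0.1340, 0.2446, 0.2919, 0.1722], E[r] = 1.5901, γ^t·E[r] = 0.814131, running G = 4.750931
t=4: π = [0.1574, 0.1344, 0.2449, 0.2915, 0.1717], E[r] = 1.5914, γ^t·E[r] = 0.651817, running G = 5.402748
t=5: π = [0.1574, 0.1343, 0.2449, 0.2916, 0.1718], E[r] = 1.5913, γ^t·E[r] = 0.521421, running G = 5.924169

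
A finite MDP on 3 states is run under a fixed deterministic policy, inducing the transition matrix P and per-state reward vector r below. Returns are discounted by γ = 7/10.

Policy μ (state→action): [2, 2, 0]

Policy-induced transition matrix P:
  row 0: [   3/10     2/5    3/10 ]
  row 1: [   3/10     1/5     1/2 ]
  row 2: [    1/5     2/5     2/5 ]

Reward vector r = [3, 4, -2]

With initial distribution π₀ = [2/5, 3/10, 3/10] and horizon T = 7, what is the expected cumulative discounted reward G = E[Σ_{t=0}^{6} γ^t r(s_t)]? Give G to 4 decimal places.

G = 4.5354

t=0: π = [0.4000, 0.3000, 0.3000], E[r] = 1.8000, γ^t·E[r] = 1.800000, running G = 1.800000
t=1: π = [0.2700, 0.3400, 0.3900], E[r] = 1.3900, γ^t·E[r] = 0.973000, running G = 2.773000
t=2: π = [0.2610, 0.3320, 0.4070], E[r] = 1.2970, γ^t·E[r] = 0.635530, running G = 3.408530
t=3: π = [0.2593, 0.3336, 0.4071], E[r] = 1.2981, γ^t·E[r] = 0.445248, running G = 3.853778
t=4: π = [0.2593, 0.3333, 0.4074], E[r] = 1.2961, γ^t·E[r] = 0.311201, running G = 4.164979
t=5: π = [0.2593, 0.3333, 0.4074], E[r] = 1.2963, γ^t·E[r] = 0.217877, running G = 4.382856
t=6: π = [0.2593, 0.3333, 0.4074], E[r] = 1.2963, γ^t·E[r] = 0.152507, running G = 4.535363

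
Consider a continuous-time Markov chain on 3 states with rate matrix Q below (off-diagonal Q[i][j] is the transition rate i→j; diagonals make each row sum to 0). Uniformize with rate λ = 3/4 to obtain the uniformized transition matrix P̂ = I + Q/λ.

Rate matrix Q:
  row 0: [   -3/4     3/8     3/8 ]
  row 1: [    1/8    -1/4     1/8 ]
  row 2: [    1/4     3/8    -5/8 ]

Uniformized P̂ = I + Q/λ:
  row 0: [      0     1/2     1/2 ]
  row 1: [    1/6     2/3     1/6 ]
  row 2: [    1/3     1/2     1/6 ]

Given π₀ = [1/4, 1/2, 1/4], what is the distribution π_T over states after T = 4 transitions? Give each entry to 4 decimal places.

π = [0.1755, 0.5999, 0.2245]

t=0: π = [0.2500, 0.5000, 0.2500]
t=1: π = [0.1667, 0.5833, 0.2500]
t=2: π = [0.1806, 0.5972, 0.2222]
t=3: π = [0.1736, 0.5995, 0.2269]
t=4: π = [0.1755, 0.5999, 0.2245]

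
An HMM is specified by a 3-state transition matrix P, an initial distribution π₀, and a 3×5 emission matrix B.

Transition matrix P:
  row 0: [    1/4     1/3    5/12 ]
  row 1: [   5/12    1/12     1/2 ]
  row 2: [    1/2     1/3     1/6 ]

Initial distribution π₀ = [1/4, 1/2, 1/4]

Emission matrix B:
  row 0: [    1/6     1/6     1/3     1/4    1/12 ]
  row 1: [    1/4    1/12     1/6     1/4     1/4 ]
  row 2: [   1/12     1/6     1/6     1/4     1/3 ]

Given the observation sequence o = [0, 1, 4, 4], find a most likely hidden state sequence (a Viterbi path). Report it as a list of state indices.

path = [1, 2, 1, 2]

t=0: δ = [4.167e-02, 1.250e-01, 2.083e-02]  (obs o_0=0)
t=1: δ = [8.681e-03, 1.157e-03, 1.042e-02]  ψ = [1, 0, 1]  (obs o_1=1)
t=2: δ = [4.340e-04, 8.681e-04, 1.206e-03]  ψ = [2, 2, 0]  (obs o_2=4)
t=3: δ = [5.023e-05, 1.005e-04, 1.447e-04]  ψ = [2, 2, 1]  (obs o_3=4)
backtrack: best end state = 2; path = [1, 2, 1, 2]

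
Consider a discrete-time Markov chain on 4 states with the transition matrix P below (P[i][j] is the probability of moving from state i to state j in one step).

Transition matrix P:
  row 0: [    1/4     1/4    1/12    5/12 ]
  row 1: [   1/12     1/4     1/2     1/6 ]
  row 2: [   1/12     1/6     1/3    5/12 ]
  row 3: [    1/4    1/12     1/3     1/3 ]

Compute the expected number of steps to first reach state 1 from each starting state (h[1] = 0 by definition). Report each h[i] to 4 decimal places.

h = [6.0258, 0.0000, 6.6953, 7.1073]

First-step conditioning: h[1] = 0; for i ≠ 1, h[i] = 1 + Σ_k P[i][k]·h[k].
  h[0] = 1 + 1/4·h[0] + 1/12·h[2] + 5/12·h[3]
  h[2] = 1 + 1/12·h[0] + 1/3·h[2] + 5/12·h[3]
  h[3] = 1 + 1/4·h[0] + 1/3·h[2] + 1/3·h[3]
Solving the 3×3 linear system over states ≠ 1 gives exactly h = [1404/233, 0, 1560/233, 1656/233] (h[1] = 0 is the target).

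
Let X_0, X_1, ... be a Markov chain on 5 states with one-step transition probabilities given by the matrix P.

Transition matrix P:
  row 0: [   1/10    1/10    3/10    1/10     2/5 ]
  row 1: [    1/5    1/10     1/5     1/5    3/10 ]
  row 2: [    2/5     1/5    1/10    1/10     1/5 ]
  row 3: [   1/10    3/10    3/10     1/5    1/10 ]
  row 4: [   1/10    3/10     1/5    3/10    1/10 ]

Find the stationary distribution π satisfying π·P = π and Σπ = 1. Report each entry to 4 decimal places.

Balance equations π_j = Σ_i π_i·P[i][j]:
  π_0 = 1/10·π_0 + 1/5·π_1 + 2/5·π_2 + 1/10·π_3 + 1/10·π_4
  π_1 = 1/10·π_0 + 1/10·π_1 + 1/5·π_2 + 3/10·π_3 + 3/10·π_4
  π_2 = 3/10·π_0 + 1/5·π_1 + 1/10·π_2 + 3/10·π_3 + 1/5·π_4
  π_3 = 1/10·π_0 + 1/5·π_1 + 1/10·π_2 + 1/5·π_3 + 3/10·π_4
  normalize: π_0 + π_1 + π_2 + π_3 + π_4 = 1
Solving the linear system gives exactly π = [542/2935, 2954/14675, 3157/14675, 2667/14675, 3187/14675].

π = [0.1847, 0.2013, 0.2151, 0.1817, 0.2172]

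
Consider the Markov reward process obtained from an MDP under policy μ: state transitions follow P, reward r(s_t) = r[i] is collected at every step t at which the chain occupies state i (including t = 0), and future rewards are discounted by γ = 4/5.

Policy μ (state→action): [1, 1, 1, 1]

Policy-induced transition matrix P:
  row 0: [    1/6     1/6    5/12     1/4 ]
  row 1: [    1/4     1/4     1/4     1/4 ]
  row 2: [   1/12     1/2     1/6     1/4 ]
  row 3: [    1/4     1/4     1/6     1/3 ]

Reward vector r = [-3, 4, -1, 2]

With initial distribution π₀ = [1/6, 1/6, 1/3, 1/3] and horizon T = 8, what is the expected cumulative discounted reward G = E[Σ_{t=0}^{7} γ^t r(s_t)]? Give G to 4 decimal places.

G = 3.4628

t=0: π = [0.1667, 0.1667, 0.3333, 0.3333], E[r] = 0.5000, γ^t·E[r] = 0.500000, running G = 0.500000
t=1: π = [0.1806, 0.3194, 0.2222, 0.2778], E[r] = 1.0694, γ^t·E[r] = 0.855556, running G = 1.355556
t=2: π = [0.1979, 0.2905, 0.2384, 0.2731], E[r] = 0.8762, γ^t·E[r] = 0.560741, running G = 1.916296
t=3: π = [0.1938, 0.2931, 0.2404, 0.2728], E[r] = 0.8963, γ^t·E[r] = 0.458914, running G = 2.375210
t=4: π = [0.1938, 0.2939, 0.2395, 0.2727], E[r] = 0.9003, γ^t·E[r] = 0.368767, running G = 2.743977
t=5: π = [0.1939, 0.2937, 0.2396, 0.2727], E[r] = 0.8990, γ^t·E[r] = 0.294584, running G = 3.038561
t=6: π = [0.1939, 0.2937, 0.2396, 0.2727], E[r] = 0.8991, γ^t·E[r] = 0.235689, running G = 3.274250
t=7: π = [0.1939, 0.2937, 0.2396, 0.2727], E[r] = 0.8991, γ^t·E[r] = 0.188558, running G = 3.462808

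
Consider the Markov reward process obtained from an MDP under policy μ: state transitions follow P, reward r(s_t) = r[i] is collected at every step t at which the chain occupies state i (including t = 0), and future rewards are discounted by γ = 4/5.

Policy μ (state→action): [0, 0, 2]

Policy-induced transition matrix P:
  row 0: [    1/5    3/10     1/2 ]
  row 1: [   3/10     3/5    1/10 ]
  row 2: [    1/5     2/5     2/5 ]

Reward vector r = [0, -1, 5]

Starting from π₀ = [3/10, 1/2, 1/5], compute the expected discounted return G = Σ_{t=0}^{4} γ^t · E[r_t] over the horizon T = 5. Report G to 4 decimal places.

t=0: π = [0.3000, 0.5000, 0.2000], E[r] = 0.5000, γ^t·E[r] = 0.500000, running G = 0.500000
t=1: π = [0.2500, 0.4700, 0.2800], E[r] = 0.9300, γ^t·E[r] = 0.744000, running G = 1.244000
t=2: π = [0.2470, 0.4690, 0.2840], E[r] = 0.9510, γ^t·E[r] = 0.608640, running G = 1.852640
t=3: π = [0.2469, 0.4691, 0.2840], E[r] = 0.9509, γ^t·E[r] = 0.486861, running G = 2.339501
t=4: π = [0.2469, 0.4691, 0.2840], E[r] = 0.9507, γ^t·E[r] = 0.389394, running G = 2.728895

G = 2.7289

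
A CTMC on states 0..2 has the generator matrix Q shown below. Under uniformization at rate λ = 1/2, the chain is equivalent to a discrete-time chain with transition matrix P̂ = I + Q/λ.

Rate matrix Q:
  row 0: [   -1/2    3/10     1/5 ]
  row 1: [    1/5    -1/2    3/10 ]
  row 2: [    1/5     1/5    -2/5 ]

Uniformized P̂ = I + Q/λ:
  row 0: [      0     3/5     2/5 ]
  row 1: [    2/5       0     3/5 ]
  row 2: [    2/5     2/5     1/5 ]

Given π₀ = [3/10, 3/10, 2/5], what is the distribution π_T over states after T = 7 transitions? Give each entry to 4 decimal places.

t=0: π = [0.3000, 0.3000, 0.4000]
t=1: π = [0.2800, 0.3400, 0.3800]
t=2: π = [0.2880, 0.3200, 0.3920]
t=3: π = [0.2848, 0.3296, 0.3856]
t=4: π = [0.2861, 0.3251, 0.3888]
t=5: π = [0.2856, 0.3272, 0.3873]
t=6: π = [0.2858, 0.3262, 0.3880]
t=7: π = [0.2857, 0.3267, 0.3877]

π = [0.2857, 0.3267, 0.3877]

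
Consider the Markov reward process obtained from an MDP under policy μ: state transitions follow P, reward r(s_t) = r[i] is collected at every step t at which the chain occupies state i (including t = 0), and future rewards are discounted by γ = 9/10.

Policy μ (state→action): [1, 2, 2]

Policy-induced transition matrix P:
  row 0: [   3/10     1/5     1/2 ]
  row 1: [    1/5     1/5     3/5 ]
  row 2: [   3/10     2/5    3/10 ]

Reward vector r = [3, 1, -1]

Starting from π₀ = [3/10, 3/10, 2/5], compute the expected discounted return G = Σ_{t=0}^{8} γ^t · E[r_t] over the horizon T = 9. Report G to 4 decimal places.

t=0: π = [0.3000, 0.3000, 0.4000], E[r] = 0.8000, γ^t·E[r] = 0.800000, running G = 0.800000
t=1: π = [0.2700, 0.2800, 0.4500], E[r] = 0.6400, γ^t·E[r] = 0.576000, running G = 1.376000
t=2: π = [0.2720, 0.2900, 0.4380], E[r] = 0.6680, γ^t·E[r] = 0.541080, running G = 1.917080
t=3: π = [0.2710, 0.2876, 0.4414], E[r] = 0.6592, γ^t·E[r] = 0.480557, running G = 2.397637
t=4: π = [0.2712, 0.2883, 0.4405], E[r] = 0.6615, γ^t·E[r] = 0.434023, running G = 2.831660
t=5: π = [0.2712, 0.2881, 0.4407], E[r] = 0.6609, γ^t·E[r] = 0.390243, running G = 3.221903
t=6: π = [0.2712, 0.2881, 0.4407], E[r] = 0.6611, γ^t·E[r] = 0.351311, running G = 3.573215
t=7: π = [0.2712, 0.2881, 0.4407], E[r] = 0.6610, γ^t·E[r] = 0.316157, running G = 3.889372
t=8: π = [0.2712, 0.2881, 0.4407], E[r] = 0.6610, γ^t·E[r] = 0.284547, running G = 4.173919

G = 4.1739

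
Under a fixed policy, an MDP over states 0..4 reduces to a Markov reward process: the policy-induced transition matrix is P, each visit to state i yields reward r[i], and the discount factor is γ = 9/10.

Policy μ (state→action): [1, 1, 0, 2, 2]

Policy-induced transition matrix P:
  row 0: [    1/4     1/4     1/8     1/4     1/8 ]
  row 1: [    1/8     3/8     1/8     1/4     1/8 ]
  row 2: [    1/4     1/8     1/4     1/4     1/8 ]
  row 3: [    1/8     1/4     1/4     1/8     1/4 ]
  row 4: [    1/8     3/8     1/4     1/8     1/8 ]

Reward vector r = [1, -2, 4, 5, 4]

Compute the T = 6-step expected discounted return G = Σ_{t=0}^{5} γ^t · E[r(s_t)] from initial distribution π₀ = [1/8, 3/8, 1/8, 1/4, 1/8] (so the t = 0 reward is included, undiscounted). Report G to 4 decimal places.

t=0: π = [0.1250, 0.3750, 0.1250, 0.2500, 0.1250], E[r] = 1.6250, γ^t·E[r] = 1.625000, running G = 1.625000
t=1: π = [0.1563, 0.2969, 0.1875, 0.2031, 0.1563], E[r] = 1.9531, γ^t·E[r] = 1.757813, running G = 3.382813
t=2: π = [0.1680, 0.2832, 0.1934, 0.2051, 0.1504], E[r] = 2.0020, γ^t·E[r] = 1.621582, running G = 5.004395
t=3: π = [0.1702, 0.2800, 0.1936, 0.2056, 0.1506], E[r] = 2.0149, γ^t·E[r] = 1.468857, running G = 6.473251
t=4: π = [0.1705, 0.2796, 0.1937, 0.2055, 0.1507], E[r] = 2.0163, γ^t·E[r] = 1.322872, running G = 7.796123
t=5: π = [0.1705, 0.2796, 0.1937, 0.2055, 0.1507], E[r] = 2.0165, γ^t·E[r] = 1.190695, running G = 8.986818

G = 8.9868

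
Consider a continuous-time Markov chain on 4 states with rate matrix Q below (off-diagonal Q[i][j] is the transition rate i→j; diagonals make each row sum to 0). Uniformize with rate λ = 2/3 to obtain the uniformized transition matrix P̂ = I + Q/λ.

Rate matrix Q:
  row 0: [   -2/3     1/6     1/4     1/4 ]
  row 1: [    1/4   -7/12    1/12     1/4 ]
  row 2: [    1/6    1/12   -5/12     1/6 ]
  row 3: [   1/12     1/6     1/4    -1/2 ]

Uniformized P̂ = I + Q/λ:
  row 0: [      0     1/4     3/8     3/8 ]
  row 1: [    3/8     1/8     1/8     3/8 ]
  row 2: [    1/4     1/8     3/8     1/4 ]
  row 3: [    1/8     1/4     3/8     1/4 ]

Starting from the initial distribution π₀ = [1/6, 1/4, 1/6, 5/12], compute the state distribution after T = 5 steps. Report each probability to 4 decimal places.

t=0: π = [0.1667, 0.2500, 0.1667, 0.4167]
t=1: π = [0.1875, 0.1979, 0.3125, 0.3021]
t=2: π = [0.1901, 0.1862, 0.3255, 0.2982]
t=3: π = [0.1885, 0.1860, 0.3285, 0.2970]
t=4: π = [0.1890, 0.1857, 0.3285, 0.2968]
t=5: π = [0.1889, 0.1857, 0.3286, 0.2968]

π = [0.1889, 0.1857, 0.3286, 0.2968]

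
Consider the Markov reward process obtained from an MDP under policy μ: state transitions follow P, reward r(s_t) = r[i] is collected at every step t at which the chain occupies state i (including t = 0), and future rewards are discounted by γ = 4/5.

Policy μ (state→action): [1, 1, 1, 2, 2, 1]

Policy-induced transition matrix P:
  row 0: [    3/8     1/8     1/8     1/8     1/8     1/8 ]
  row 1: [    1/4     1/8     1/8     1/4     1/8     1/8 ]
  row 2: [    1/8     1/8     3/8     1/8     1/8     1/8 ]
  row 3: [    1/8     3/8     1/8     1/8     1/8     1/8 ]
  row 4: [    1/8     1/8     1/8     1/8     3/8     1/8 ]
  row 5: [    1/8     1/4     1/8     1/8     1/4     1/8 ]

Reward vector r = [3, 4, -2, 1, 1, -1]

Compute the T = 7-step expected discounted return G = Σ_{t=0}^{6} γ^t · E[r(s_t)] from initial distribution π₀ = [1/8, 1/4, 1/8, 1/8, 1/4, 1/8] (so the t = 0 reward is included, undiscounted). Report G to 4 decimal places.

t=0: π = [0.1250, 0.2500, 0.1250, 0.1250, 0.2500, 0.1250], E[r] = 1.3750, γ^t·E[r] = 1.375000, running G = 1.375000
t=1: π = [0.1875, 0.1719, 0.1563, 0.1563, 0.2031, 0.1250], E[r] = 1.1719, γ^t·E[r] = 0.937500, running G = 2.312500
t=2: π = [0.1934, 0.1797, 0.1641, 0.1465, 0.1914, 0.1250], E[r] = 1.1836, γ^t·E[r] = 0.757500, running G = 3.070000
t=3: π = [0.1958, 0.1772, 0.1660, 0.1475, 0.1885, 0.1250], E[r] = 1.1753, γ^t·E[r] = 0.601750, running G = 3.671750
t=4: π = [0.1961, 0.1775, 0.1665, 0.1472, 0.1877, 0.1250], E[r] = 1.1752, γ^t·E[r] = 0.481350, running G = 4.153100
t=5: π = [0.1962, 0.1774, 0.1666, 0.1472, 0.1876, 0.1250], E[r] = 1.1748, γ^t·E[r] = 0.384955, running G = 4.538055
t=6: π = [0.1962, 0.1774, 0.1667, 0.1472, 0.1875, 0.1250], E[r] = 1.1748, γ^t·E[r] = 0.307955, running G = 4.846010

G = 4.8460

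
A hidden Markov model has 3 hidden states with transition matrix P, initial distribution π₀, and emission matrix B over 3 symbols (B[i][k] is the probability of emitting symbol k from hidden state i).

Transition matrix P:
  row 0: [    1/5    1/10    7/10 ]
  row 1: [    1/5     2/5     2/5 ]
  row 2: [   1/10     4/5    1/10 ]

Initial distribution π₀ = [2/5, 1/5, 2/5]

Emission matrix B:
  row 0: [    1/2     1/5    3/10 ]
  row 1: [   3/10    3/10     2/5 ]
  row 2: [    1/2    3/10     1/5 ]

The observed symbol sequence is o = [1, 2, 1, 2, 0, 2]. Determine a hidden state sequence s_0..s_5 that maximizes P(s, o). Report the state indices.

path = [2, 1, 2, 1, 2, 1]

t=0: δ = [8.000e-02, 6.000e-02, 1.200e-01]  (obs o_0=1)
t=1: δ = [4.800e-03, 3.840e-02, 1.120e-02]  ψ = [0, 2, 0]  (obs o_1=2)
t=2: δ = [1.536e-03, 4.608e-03, 4.608e-03]  ψ = [1, 1, 1]  (obs o_2=1)
t=3: δ = [2.765e-04, 1.475e-03, 3.686e-04]  ψ = [1, 2, 1]  (obs o_3=2)
t=4: δ = [1.475e-04, 1.769e-04, 2.949e-04]  ψ = [1, 1, 1]  (obs o_4=0)
t=5: δ = [1.062e-05, 9.437e-05, 2.064e-05]  ψ = [1, 2, 0]  (obs o_5=2)
backtrack: best end state = 1; path = [2, 1, 2, 1, 2, 1]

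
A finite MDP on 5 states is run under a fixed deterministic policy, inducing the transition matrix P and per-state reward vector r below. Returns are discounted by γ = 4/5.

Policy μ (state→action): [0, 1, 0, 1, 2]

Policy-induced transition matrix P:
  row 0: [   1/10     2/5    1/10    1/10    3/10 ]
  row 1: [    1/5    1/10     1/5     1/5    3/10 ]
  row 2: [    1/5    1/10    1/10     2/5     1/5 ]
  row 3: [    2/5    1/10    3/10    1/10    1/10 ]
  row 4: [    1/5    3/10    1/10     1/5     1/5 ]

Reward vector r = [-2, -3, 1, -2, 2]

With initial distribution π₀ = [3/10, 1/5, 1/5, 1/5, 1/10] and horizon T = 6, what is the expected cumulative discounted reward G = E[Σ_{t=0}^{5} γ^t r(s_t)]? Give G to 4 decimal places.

t=0: π = [0.3000, 0.2000, 0.2000, 0.2000, 0.1000], E[r] = -1.2000, γ^t·E[r] = -1.200000, running G = -1.200000
t=1: π = [0.2100, 0.2100, 0.1600, 0.1900, 0.2300], E[r] = -0.8100, γ^t·E[r] = -0.648000, running G = -1.848000
t=2: π = [0.2170, 0.2090, 0.1590, 0.1920, 0.2230], E[r] = -0.8400, γ^t·E[r] = -0.537600, running G = -2.385600
t=3: π = [0.2167, 0.2097, 0.1593, 0.1909, 0.2234], E[r] = -0.8382, γ^t·E[r] = -0.429158, running G = -2.814758
t=4: π = [0.2165, 0.2097, 0.1592, 0.1911, 0.2236], E[r] = -0.8380, γ^t·E[r] = -0.343261, running G = -3.158020
t=5: π = [0.2166, 0.2097, 0.1592, 0.1911, 0.2235], E[r] = -0.8381, γ^t·E[r] = -0.274614, running G = -3.432634

G = -3.4326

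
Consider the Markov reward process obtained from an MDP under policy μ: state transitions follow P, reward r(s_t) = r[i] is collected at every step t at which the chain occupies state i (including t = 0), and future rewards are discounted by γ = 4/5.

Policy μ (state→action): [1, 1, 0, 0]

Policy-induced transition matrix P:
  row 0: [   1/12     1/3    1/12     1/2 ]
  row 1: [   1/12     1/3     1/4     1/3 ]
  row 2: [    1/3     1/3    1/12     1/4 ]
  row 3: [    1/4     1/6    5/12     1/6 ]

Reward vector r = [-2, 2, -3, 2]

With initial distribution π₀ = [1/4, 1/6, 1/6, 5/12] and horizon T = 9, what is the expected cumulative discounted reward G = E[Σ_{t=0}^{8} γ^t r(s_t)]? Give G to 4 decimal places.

t=0: π = [0.2500, 0.1667, 0.1667, 0.4167], E[r] = 0.1667, γ^t·E[r] = 0.166667, running G = 0.166667
t=1: π = [0.1944, 0.2639, 0.2500, 0.2917], E[r] = -0.0278, γ^t·E[r] = -0.022222, running G = 0.144444
t=2: π = [0.1944, 0.2847, 0.2245, 0.2963], E[r] = 0.0995, γ^t·E[r] = 0.063704, running G = 0.208148
t=3: π = [0.1889, 0.2840, 0.2296, 0.2976], E[r] = 0.0968, γ^t·E[r] = 0.049580, running G = 0.257728
t=4: π = [0.1903, 0.2837, 0.2299, 0.2961], E[r] = 0.0893, γ^t·E[r] = 0.036583, running G = 0.294311
t=5: π = [0.1901, 0.2840, 0.2293, 0.2966], E[r] = 0.0929, γ^t·E[r] = 0.030427, running G = 0.324738
t=6: π = [0.1901, 0.2839, 0.2295, 0.2965], E[r] = 0.0921, γ^t·E[r] = 0.024137, running G = 0.348874
t=7: π = [0.1901, 0.2839, 0.2295, 0.2965], E[r] = 0.0921, γ^t·E[r] = 0.019312, running G = 0.368186
t=8: π = [0.1901, 0.2839, 0.2295, 0.2965], E[r] = 0.0921, γ^t·E[r] = 0.015460, running G = 0.383646

G = 0.3836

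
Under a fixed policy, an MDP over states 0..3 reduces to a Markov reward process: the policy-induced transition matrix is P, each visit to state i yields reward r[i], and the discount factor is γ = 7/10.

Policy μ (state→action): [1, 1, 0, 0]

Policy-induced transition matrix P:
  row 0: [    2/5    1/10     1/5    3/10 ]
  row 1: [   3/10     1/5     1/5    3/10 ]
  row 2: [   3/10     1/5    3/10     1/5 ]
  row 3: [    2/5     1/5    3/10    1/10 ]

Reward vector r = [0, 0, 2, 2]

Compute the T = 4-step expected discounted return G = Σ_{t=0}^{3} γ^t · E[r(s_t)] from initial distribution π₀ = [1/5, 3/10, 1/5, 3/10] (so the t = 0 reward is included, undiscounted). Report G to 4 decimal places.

G = 2.4536

t=0: π = [0.2000, 0.3000, 0.2000, 0.3000], E[r] = 1.0000, γ^t·E[r] = 1.000000, running G = 1.000000
t=1: π = [0.3500, 0.1800, 0.2500, 0.2200], E[r] = 0.9400, γ^t·E[r] = 0.658000, running G = 1.658000
t=2: π = [0.3570, 0.1650, 0.2470, 0.2310], E[r] = 0.9560, γ^t·E[r] = 0.468440, running G = 2.126440
t=3: π = [0.3588, 0.1643, 0.2478, 0.2291], E[r] = 0.9538, γ^t·E[r] = 0.327153, running G = 2.453593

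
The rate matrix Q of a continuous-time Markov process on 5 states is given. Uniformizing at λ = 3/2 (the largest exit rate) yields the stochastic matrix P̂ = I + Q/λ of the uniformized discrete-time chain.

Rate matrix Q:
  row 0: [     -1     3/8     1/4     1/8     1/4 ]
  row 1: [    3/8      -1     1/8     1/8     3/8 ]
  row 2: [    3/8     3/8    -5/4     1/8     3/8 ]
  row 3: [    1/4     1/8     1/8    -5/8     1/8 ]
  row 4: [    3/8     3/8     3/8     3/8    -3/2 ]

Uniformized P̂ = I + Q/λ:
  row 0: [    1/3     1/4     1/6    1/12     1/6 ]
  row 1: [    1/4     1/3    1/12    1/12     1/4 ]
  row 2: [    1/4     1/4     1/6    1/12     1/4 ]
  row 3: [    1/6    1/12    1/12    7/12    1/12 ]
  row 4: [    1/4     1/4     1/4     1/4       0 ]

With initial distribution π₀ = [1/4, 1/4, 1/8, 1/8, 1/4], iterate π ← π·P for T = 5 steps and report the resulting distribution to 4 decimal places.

π = [0.2533, 0.2338, 0.1421, 0.2164, 0.1544]

t=0: π = [0.2500, 0.2500, 0.1250, 0.1250, 0.2500]
t=1: π = [0.2604, 0.2500, 0.1563, 0.1875, 0.1458]
t=2: π = [0.2561, 0.2396, 0.1424, 0.2014, 0.1606]
t=3: π = [0.2546, 0.2364, 0.1433, 0.2108, 0.1549]
t=4: π = [0.2536, 0.2346, 0.1423, 0.2146, 0.1549]
t=5: π = [0.2533, 0.2338, 0.1421, 0.2164, 0.1544]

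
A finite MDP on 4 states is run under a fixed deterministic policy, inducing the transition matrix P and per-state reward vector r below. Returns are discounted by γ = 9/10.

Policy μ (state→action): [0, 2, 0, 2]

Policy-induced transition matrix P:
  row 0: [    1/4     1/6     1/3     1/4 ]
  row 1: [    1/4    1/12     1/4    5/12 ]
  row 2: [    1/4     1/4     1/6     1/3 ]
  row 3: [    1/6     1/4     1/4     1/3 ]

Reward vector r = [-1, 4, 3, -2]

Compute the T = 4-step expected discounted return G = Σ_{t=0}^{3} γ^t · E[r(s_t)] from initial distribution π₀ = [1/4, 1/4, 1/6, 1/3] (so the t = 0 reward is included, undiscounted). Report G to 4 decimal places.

G = 2.1604

t=0: π = [0.2500, 0.2500, 0.1667, 0.3333], E[r] = 0.5833, γ^t·E[r] = 0.583333, running G = 0.583333
t=1: π = [0.2222, 0.1875, 0.2569, 0.3333], E[r] = 0.6319, γ^t·E[r] = 0.568750, running G = 1.152083
t=2: π = [0.2222, 0.2002, 0.2471, 0.3304], E[r] = 0.6591, γ^t·E[r] = 0.533906, running G = 1.685990
t=3: π = [0.2225, 0.1981, 0.2479, 0.3315], E[r] = 0.6508, γ^t·E[r] = 0.474398, running G = 2.160388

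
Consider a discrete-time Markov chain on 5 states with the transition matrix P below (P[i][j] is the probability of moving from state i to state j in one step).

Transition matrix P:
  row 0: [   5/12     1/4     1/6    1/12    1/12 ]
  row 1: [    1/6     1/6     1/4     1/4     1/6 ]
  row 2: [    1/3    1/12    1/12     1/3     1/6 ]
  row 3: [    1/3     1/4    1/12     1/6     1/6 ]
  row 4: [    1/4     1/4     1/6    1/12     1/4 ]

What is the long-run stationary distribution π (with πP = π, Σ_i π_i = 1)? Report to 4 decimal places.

π = [0.3121, 0.2067, 0.1566, 0.1712, 0.1534]

Balance equations π_j = Σ_i π_i·P[i][j]:
  π_0 = 5/12·π_0 + 1/6·π_1 + 1/3·π_2 + 1/3·π_3 + 1/4·π_4
  π_1 = 1/4·π_0 + 1/6·π_1 + 1/12·π_2 + 1/4·π_3 + 1/4·π_4
  π_2 = 1/6·π_0 + 1/4·π_1 + 1/12·π_2 + 1/12·π_3 + 1/6·π_4
  π_3 = 1/12·π_0 + 1/4·π_1 + 1/3·π_2 + 1/6·π_3 + 1/12·π_4
  normalize: π_0 + π_1 + π_2 + π_3 + π_4 = 1
Solving the linear system gives exactly π = [299/958, 99/479, 75/479, 82/479, 147/958].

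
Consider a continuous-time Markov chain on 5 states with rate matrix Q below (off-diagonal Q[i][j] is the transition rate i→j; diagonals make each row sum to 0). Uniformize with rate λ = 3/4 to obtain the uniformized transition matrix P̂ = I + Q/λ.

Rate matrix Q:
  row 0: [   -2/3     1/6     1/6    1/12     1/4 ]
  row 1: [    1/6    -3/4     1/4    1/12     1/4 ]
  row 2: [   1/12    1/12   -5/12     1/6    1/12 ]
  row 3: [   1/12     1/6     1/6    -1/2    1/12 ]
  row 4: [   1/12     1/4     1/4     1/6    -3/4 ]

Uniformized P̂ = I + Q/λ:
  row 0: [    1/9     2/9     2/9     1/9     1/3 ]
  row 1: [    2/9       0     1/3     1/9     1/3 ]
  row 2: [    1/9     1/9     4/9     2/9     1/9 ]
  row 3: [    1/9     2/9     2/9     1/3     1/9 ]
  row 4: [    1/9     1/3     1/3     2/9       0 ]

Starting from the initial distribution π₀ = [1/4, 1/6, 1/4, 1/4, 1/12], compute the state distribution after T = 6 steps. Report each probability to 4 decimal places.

π = [0.1295, 0.1661, 0.3322, 0.2131, 0.1591]

t=0: π = [0.2500, 0.1667, 0.2500, 0.2500, 0.0833]
t=1: π = [0.1296, 0.1667, 0.3056, 0.2037, 0.1944]
t=2: π = [0.1296, 0.1728, 0.3302, 0.2119, 0.1553]
t=3: π = [0.1303, 0.1644, 0.3321, 0.2122, 0.1611]
t=4: π = [0.1294, 0.1667, 0.3322, 0.2131, 0.1587]
t=5: π = [0.1296, 0.1659, 0.3322, 0.2130, 0.1593]
t=6: π = [0.1295, 0.1661, 0.3322, 0.2131, 0.1591]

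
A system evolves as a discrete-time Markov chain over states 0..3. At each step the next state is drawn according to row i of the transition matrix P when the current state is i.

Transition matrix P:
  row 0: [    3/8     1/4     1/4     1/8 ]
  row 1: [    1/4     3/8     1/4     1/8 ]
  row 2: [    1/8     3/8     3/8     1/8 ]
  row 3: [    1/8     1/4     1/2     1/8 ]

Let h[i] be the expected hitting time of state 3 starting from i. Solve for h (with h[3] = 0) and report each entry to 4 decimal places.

h = [8.0000, 8.0000, 8.0000, 0.0000]

First-step conditioning: h[3] = 0; for i ≠ 3, h[i] = 1 + Σ_k P[i][k]·h[k].
  h[0] = 1 + 3/8·h[0] + 1/4·h[1] + 1/4·h[2]
  h[1] = 1 + 1/4·h[0] + 3/8·h[1] + 1/4·h[2]
  h[2] = 1 + 1/8·h[0] + 3/8·h[1] + 3/8·h[2]
Solving the 3×3 linear system over states ≠ 3 gives exactly h = [8, 8, 8, 0] (h[3] = 0 is the target).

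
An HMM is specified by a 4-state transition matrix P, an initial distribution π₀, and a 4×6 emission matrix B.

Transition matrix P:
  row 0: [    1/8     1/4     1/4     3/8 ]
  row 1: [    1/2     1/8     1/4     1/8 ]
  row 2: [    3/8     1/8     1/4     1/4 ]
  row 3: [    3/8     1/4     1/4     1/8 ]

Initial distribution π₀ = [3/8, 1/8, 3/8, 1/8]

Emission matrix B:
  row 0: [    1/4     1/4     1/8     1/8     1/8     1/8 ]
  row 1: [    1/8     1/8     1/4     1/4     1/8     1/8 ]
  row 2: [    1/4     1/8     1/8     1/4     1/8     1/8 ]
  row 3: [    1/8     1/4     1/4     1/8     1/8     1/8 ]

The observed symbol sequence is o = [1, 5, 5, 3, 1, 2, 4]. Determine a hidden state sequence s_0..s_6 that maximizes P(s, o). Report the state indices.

t=0: δ = [9.375e-02, 1.562e-02, 4.688e-02, 3.125e-02]  (obs o_0=1)
t=1: δ = [2.197e-03, 2.930e-03, 2.930e-03, 4.395e-03]  ψ = [2, 0, 0, 0]  (obs o_1=5)
t=2: δ = [2.060e-04, 1.373e-04, 1.373e-04, 1.030e-04]  ψ = [3, 3, 3, 0]  (obs o_2=5)
t=3: δ = [8.583e-06, 1.287e-05, 1.287e-05, 9.656e-06]  ψ = [1, 0, 0, 0]  (obs o_3=3)
t=4: δ = [1.609e-06, 3.017e-07, 4.023e-07, 8.047e-07]  ψ = [1, 3, 1, 0]  (obs o_4=1)
t=5: δ = [3.772e-08, 1.006e-07, 5.029e-08, 1.509e-07]  ψ = [3, 0, 0, 0]  (obs o_5=2)
t=6: δ = [7.072e-09, 4.715e-09, 4.715e-09, 2.357e-09]  ψ = [3, 3, 3, 3]  (obs o_6=4)
backtrack: best end state = 0; path = [0, 3, 0, 1, 0, 3, 0]

path = [0, 3, 0, 1, 0, 3, 0]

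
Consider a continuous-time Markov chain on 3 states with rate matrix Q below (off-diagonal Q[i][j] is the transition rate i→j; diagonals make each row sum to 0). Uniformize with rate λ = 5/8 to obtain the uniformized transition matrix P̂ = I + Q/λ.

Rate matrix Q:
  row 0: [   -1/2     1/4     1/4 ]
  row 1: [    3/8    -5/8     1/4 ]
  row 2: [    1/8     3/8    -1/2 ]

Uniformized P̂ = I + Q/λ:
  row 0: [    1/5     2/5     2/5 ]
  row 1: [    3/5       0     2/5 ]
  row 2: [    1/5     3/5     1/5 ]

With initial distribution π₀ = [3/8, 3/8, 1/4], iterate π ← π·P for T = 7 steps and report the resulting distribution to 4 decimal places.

π = [0.3335, 0.3331, 0.3333]

t=0: π = [0.3750, 0.3750, 0.2500]
t=1: π = [0.3500, 0.3000, 0.3500]
t=2: π = [0.3200, 0.3500, 0.3300]
t=3: π = [0.3400, 0.3260, 0.3340]
t=4: π = [0.3304, 0.3364, 0.3332]
t=5: π = [0.3346, 0.3321, 0.3334]
t=6: π = [0.3328, 0.3338, 0.3333]
t=7: π = [0.3335, 0.3331, 0.3333]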